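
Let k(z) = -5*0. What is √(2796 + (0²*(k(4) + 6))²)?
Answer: 2*√699 ≈ 52.877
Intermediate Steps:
k(z) = 0
√(2796 + (0²*(k(4) + 6))²) = √(2796 + (0²*(0 + 6))²) = √(2796 + (0*6)²) = √(2796 + 0²) = √(2796 + 0) = √2796 = 2*√699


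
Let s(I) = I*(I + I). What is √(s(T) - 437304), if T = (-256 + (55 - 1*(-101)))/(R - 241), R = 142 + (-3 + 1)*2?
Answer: 2*I*√1159834534/103 ≈ 661.29*I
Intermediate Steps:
R = 138 (R = 142 - 2*2 = 142 - 4 = 138)
T = 100/103 (T = (-256 + (55 - 1*(-101)))/(138 - 241) = (-256 + (55 + 101))/(-103) = (-256 + 156)*(-1/103) = -100*(-1/103) = 100/103 ≈ 0.97087)
s(I) = 2*I² (s(I) = I*(2*I) = 2*I²)
√(s(T) - 437304) = √(2*(100/103)² - 437304) = √(2*(10000/10609) - 437304) = √(20000/10609 - 437304) = √(-4639338136/10609) = 2*I*√1159834534/103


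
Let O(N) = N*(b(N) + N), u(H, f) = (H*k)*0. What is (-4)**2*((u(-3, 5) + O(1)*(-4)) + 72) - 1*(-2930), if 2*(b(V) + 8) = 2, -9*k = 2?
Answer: 4466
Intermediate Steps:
k = -2/9 (k = -1/9*2 = -2/9 ≈ -0.22222)
b(V) = -7 (b(V) = -8 + (1/2)*2 = -8 + 1 = -7)
u(H, f) = 0 (u(H, f) = (H*(-2/9))*0 = -2*H/9*0 = 0)
O(N) = N*(-7 + N)
(-4)**2*((u(-3, 5) + O(1)*(-4)) + 72) - 1*(-2930) = (-4)**2*((0 + (1*(-7 + 1))*(-4)) + 72) - 1*(-2930) = 16*((0 + (1*(-6))*(-4)) + 72) + 2930 = 16*((0 - 6*(-4)) + 72) + 2930 = 16*((0 + 24) + 72) + 2930 = 16*(24 + 72) + 2930 = 16*96 + 2930 = 1536 + 2930 = 4466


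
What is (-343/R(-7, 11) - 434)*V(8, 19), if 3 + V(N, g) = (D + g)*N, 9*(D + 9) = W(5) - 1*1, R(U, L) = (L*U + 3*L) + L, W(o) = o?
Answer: -10134775/297 ≈ -34124.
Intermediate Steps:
R(U, L) = 4*L + L*U (R(U, L) = (3*L + L*U) + L = 4*L + L*U)
D = -77/9 (D = -9 + (5 - 1*1)/9 = -9 + (5 - 1)/9 = -9 + (⅑)*4 = -9 + 4/9 = -77/9 ≈ -8.5556)
V(N, g) = -3 + N*(-77/9 + g) (V(N, g) = -3 + (-77/9 + g)*N = -3 + N*(-77/9 + g))
(-343/R(-7, 11) - 434)*V(8, 19) = (-343*1/(11*(4 - 7)) - 434)*(-3 - 77/9*8 + 8*19) = (-343/(11*(-3)) - 434)*(-3 - 616/9 + 152) = (-343/(-33) - 434)*(725/9) = (-343*(-1/33) - 434)*(725/9) = (343/33 - 434)*(725/9) = -13979/33*725/9 = -10134775/297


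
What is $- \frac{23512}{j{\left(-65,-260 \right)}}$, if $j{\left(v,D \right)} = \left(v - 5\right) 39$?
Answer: $\frac{11756}{1365} \approx 8.6125$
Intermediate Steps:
$j{\left(v,D \right)} = -195 + 39 v$ ($j{\left(v,D \right)} = \left(-5 + v\right) 39 = -195 + 39 v$)
$- \frac{23512}{j{\left(-65,-260 \right)}} = - \frac{23512}{-195 + 39 \left(-65\right)} = - \frac{23512}{-195 - 2535} = - \frac{23512}{-2730} = \left(-23512\right) \left(- \frac{1}{2730}\right) = \frac{11756}{1365}$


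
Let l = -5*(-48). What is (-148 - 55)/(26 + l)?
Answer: -29/38 ≈ -0.76316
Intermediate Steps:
l = 240
(-148 - 55)/(26 + l) = (-148 - 55)/(26 + 240) = -203/266 = -203*1/266 = -29/38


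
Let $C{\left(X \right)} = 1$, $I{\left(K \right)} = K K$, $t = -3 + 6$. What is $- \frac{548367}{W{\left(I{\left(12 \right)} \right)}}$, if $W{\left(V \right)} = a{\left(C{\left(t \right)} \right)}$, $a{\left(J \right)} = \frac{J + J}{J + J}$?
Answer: $-548367$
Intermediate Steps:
$t = 3$
$I{\left(K \right)} = K^{2}$
$a{\left(J \right)} = 1$ ($a{\left(J \right)} = \frac{2 J}{2 J} = 2 J \frac{1}{2 J} = 1$)
$W{\left(V \right)} = 1$
$- \frac{548367}{W{\left(I{\left(12 \right)} \right)}} = - \frac{548367}{1} = - 548367 \cdot 1 = \left(-1\right) 548367 = -548367$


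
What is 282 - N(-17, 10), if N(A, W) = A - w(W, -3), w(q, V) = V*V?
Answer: 308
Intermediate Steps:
w(q, V) = V²
N(A, W) = -9 + A (N(A, W) = A - 1*(-3)² = A - 1*9 = A - 9 = -9 + A)
282 - N(-17, 10) = 282 - (-9 - 17) = 282 - 1*(-26) = 282 + 26 = 308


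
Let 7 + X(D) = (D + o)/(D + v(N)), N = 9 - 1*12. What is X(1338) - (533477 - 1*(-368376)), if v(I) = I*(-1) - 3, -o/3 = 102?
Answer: -201114608/223 ≈ -9.0186e+5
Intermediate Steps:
o = -306 (o = -3*102 = -306)
N = -3 (N = 9 - 12 = -3)
v(I) = -3 - I (v(I) = -I - 3 = -3 - I)
X(D) = -7 + (-306 + D)/D (X(D) = -7 + (D - 306)/(D + (-3 - 1*(-3))) = -7 + (-306 + D)/(D + (-3 + 3)) = -7 + (-306 + D)/(D + 0) = -7 + (-306 + D)/D)
X(1338) - (533477 - 1*(-368376)) = (-6 - 306/1338) - (533477 - 1*(-368376)) = (-6 - 306*1/1338) - (533477 + 368376) = (-6 - 51/223) - 1*901853 = -1389/223 - 901853 = -201114608/223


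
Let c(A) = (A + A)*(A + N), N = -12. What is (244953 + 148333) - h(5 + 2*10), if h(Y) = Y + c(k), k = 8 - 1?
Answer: 393331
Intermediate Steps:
k = 7
c(A) = 2*A*(-12 + A) (c(A) = (A + A)*(A - 12) = (2*A)*(-12 + A) = 2*A*(-12 + A))
h(Y) = -70 + Y (h(Y) = Y + 2*7*(-12 + 7) = Y + 2*7*(-5) = Y - 70 = -70 + Y)
(244953 + 148333) - h(5 + 2*10) = (244953 + 148333) - (-70 + (5 + 2*10)) = 393286 - (-70 + (5 + 20)) = 393286 - (-70 + 25) = 393286 - 1*(-45) = 393286 + 45 = 393331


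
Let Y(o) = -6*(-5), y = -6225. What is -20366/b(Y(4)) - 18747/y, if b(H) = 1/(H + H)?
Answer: -2535560751/2075 ≈ -1.2220e+6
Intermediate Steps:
Y(o) = 30
b(H) = 1/(2*H)
-20366/b(Y(4)) - 18747/y = -20366/((1/2)/30) - 18747/(-6225) = -20366/((1/2)*(1/30)) - 18747*(-1/6225) = -20366/1/60 + 6249/2075 = -20366*60 + 6249/2075 = -1221960 + 6249/2075 = -2535560751/2075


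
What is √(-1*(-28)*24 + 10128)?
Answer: 60*√3 ≈ 103.92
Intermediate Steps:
√(-1*(-28)*24 + 10128) = √(28*24 + 10128) = √(672 + 10128) = √10800 = 60*√3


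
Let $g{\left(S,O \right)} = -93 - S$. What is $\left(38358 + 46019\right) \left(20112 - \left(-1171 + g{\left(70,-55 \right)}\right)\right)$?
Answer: $1809549142$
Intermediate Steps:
$\left(38358 + 46019\right) \left(20112 - \left(-1171 + g{\left(70,-55 \right)}\right)\right) = \left(38358 + 46019\right) \left(20112 + \left(1171 - \left(-93 - 70\right)\right)\right) = 84377 \left(20112 + \left(1171 - \left(-93 - 70\right)\right)\right) = 84377 \left(20112 + \left(1171 - -163\right)\right) = 84377 \left(20112 + \left(1171 + 163\right)\right) = 84377 \left(20112 + 1334\right) = 84377 \cdot 21446 = 1809549142$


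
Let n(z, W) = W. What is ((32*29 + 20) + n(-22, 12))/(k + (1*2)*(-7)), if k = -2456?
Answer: -96/247 ≈ -0.38866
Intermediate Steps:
((32*29 + 20) + n(-22, 12))/(k + (1*2)*(-7)) = ((32*29 + 20) + 12)/(-2456 + (1*2)*(-7)) = ((928 + 20) + 12)/(-2456 + 2*(-7)) = (948 + 12)/(-2456 - 14) = 960/(-2470) = 960*(-1/2470) = -96/247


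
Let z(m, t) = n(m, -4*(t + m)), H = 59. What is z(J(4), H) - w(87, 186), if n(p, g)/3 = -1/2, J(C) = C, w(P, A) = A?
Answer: -375/2 ≈ -187.50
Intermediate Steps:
n(p, g) = -3/2 (n(p, g) = 3*(-1/2) = 3*(-1*½) = 3*(-½) = -3/2)
z(m, t) = -3/2
z(J(4), H) - w(87, 186) = -3/2 - 1*186 = -3/2 - 186 = -375/2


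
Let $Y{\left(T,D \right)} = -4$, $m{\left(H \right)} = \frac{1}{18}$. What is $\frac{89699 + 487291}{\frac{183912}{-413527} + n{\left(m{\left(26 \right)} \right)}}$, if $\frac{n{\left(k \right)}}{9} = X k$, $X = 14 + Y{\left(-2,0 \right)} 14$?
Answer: $- \frac{26511215970}{985331} \approx -26906.0$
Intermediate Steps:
$m{\left(H \right)} = \frac{1}{18}$
$X = -42$ ($X = 14 - 56 = -42$)
$n{\left(k \right)} = - 378 k$ ($n{\left(k \right)} = 9 \left(- 42 k\right) = - 378 k$)
$\frac{89699 + 487291}{\frac{183912}{-413527} + n{\left(m{\left(26 \right)} \right)}} = \frac{89699 + 487291}{\frac{183912}{-413527} - 21} = \frac{576990}{183912 \left(- \frac{1}{413527}\right) - 21} = \frac{576990}{- \frac{183912}{413527} - 21} = \frac{576990}{- \frac{8867979}{413527}} = 576990 \left(- \frac{413527}{8867979}\right) = - \frac{26511215970}{985331}$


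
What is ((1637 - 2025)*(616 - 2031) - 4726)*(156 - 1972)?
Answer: -988437904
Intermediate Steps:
((1637 - 2025)*(616 - 2031) - 4726)*(156 - 1972) = (-388*(-1415) - 4726)*(-1816) = (549020 - 4726)*(-1816) = 544294*(-1816) = -988437904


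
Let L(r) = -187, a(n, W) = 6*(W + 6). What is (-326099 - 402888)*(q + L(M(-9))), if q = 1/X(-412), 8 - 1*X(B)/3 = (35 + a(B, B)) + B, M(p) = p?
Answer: 164811463780/1209 ≈ 1.3632e+8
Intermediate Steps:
a(n, W) = 36 + 6*W (a(n, W) = 6*(6 + W) = 36 + 6*W)
X(B) = -189 - 21*B (X(B) = 24 - 3*((35 + (36 + 6*B)) + B) = 24 - 3*((71 + 6*B) + B) = 24 - 3*(71 + 7*B) = 24 + (-213 - 21*B) = -189 - 21*B)
q = 1/8463 (q = 1/(-189 - 21*(-412)) = 1/(-189 + 8652) = 1/8463 ≈ 0.00011816)
(-326099 - 402888)*(q + L(M(-9))) = (-326099 - 402888)*(1/8463 - 187) = -728987*(-1582580/8463) = 164811463780/1209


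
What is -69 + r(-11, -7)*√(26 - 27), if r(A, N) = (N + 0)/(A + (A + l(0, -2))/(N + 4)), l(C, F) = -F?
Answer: -69 + 7*I/8 ≈ -69.0 + 0.875*I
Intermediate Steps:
r(A, N) = N/(A + (2 + A)/(4 + N)) (r(A, N) = (N + 0)/(A + (A - 1*(-2))/(N + 4)) = N/(A + (A + 2)/(4 + N)) = N/(A + (2 + A)/(4 + N)))
-69 + r(-11, -7)*√(26 - 27) = -69 + (-7*(4 - 7)/(2 + 5*(-11) - 11*(-7)))*√(26 - 27) = -69 + (-7*(-3)/(2 - 55 + 77))*√(-1) = -69 + (-7*(-3)/24)*I = -69 + (-7*1/24*(-3))*I = -69 + 7*I/8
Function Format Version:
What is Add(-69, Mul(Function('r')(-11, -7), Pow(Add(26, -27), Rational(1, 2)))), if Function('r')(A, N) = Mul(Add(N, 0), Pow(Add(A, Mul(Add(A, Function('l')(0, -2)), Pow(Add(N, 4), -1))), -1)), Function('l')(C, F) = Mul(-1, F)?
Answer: Add(-69, Mul(Rational(7, 8), I)) ≈ Add(-69.000, Mul(0.87500, I))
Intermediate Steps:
Function('r')(A, N) = Mul(N, Pow(Add(A, Mul(Pow(Add(4, N), -1), Add(2, A))), -1)) (Function('r')(A, N) = Mul(Add(N, 0), Pow(Add(A, Mul(Add(A, Mul(-1, -2)), Pow(Add(N, 4), -1))), -1)) = Mul(N, Pow(Add(A, Mul(Add(A, 2), Pow(Add(4, N), -1))), -1)) = Mul(N, Pow(Add(A, Mul(Add(2, A), Pow(Add(4, N), -1))), -1)) = Mul(N, Pow(Add(A, Mul(Pow(Add(4, N), -1), Add(2, A))), -1)))
Add(-69, Mul(Function('r')(-11, -7), Pow(Add(26, -27), Rational(1, 2)))) = Add(-69, Mul(Mul(-7, Pow(Add(2, Mul(5, -11), Mul(-11, -7)), -1), Add(4, -7)), Pow(Add(26, -27), Rational(1, 2)))) = Add(-69, Mul(Mul(-7, Pow(Add(2, -55, 77), -1), -3), Pow(-1, Rational(1, 2)))) = Add(-69, Mul(Mul(-7, Pow(24, -1), -3), I)) = Add(-69, Mul(Mul(-7, Rational(1, 24), -3), I)) = Add(-69, Mul(Rational(7, 8), I))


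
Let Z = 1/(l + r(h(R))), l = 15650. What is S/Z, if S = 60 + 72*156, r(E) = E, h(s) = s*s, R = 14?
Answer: 178933032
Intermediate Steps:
h(s) = s²
S = 11292 (S = 60 + 11232 = 11292)
Z = 1/15846 (Z = 1/(15650 + 14²) = 1/(15650 + 196) = 1/15846 ≈ 6.3107e-5)
S/Z = 11292/(1/15846) = 11292*15846 = 178933032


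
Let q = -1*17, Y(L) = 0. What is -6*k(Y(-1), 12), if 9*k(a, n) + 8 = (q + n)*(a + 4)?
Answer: 56/3 ≈ 18.667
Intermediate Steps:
q = -17
k(a, n) = -8/9 + (-17 + n)*(4 + a)/9 (k(a, n) = -8/9 + ((-17 + n)*(a + 4))/9 = -8/9 + ((-17 + n)*(4 + a))/9 = -8/9 + (-17 + n)*(4 + a)/9)
-6*k(Y(-1), 12) = -6*(-76/9 - 17/9*0 + (4/9)*12 + (⅑)*0*12) = -6*(-76/9 + 0 + 16/3 + 0) = -6*(-28/9) = 56/3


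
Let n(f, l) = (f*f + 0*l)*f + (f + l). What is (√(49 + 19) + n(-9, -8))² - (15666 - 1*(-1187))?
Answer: 539731 - 2984*√17 ≈ 5.2743e+5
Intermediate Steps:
n(f, l) = f + l + f³ (n(f, l) = (f² + 0)*f + (f + l) = f²*f + (f + l) = f³ + (f + l) = f + l + f³)
(√(49 + 19) + n(-9, -8))² - (15666 - 1*(-1187)) = (√(49 + 19) + (-9 - 8 + (-9)³))² - (15666 - 1*(-1187)) = (√68 + (-9 - 8 - 729))² - (15666 + 1187) = (2*√17 - 746)² - 1*16853 = (-746 + 2*√17)² - 16853 = -16853 + (-746 + 2*√17)²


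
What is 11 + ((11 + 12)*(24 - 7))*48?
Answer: 18779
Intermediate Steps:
11 + ((11 + 12)*(24 - 7))*48 = 11 + (23*17)*48 = 11 + 391*48 = 11 + 18768 = 18779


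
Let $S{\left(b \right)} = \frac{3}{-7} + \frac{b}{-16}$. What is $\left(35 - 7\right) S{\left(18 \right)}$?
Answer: $- \frac{87}{2} \approx -43.5$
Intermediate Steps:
$S{\left(b \right)} = - \frac{3}{7} - \frac{b}{16}$ ($S{\left(b \right)} = 3 \left(- \frac{1}{7}\right) + b \left(- \frac{1}{16}\right) = - \frac{3}{7} - \frac{b}{16}$)
$\left(35 - 7\right) S{\left(18 \right)} = \left(35 - 7\right) \left(- \frac{3}{7} - \frac{9}{8}\right) = 28 \left(- \frac{3}{7} - \frac{9}{8}\right) = 28 \left(- \frac{87}{56}\right) = - \frac{87}{2}$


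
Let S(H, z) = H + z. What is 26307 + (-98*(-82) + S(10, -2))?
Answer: 34351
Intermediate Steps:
26307 + (-98*(-82) + S(10, -2)) = 26307 + (-98*(-82) + (10 - 2)) = 26307 + (8036 + 8) = 26307 + 8044 = 34351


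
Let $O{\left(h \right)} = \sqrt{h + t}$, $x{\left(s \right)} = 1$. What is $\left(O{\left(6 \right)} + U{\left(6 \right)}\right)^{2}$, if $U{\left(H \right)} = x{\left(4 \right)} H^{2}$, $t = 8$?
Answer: $\left(36 + \sqrt{14}\right)^{2} \approx 1579.4$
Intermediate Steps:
$U{\left(H \right)} = H^{2}$ ($U{\left(H \right)} = 1 H^{2} = H^{2}$)
$O{\left(h \right)} = \sqrt{8 + h}$ ($O{\left(h \right)} = \sqrt{h + 8} = \sqrt{8 + h}$)
$\left(O{\left(6 \right)} + U{\left(6 \right)}\right)^{2} = \left(\sqrt{8 + 6} + 6^{2}\right)^{2} = \left(\sqrt{14} + 36\right)^{2} = \left(36 + \sqrt{14}\right)^{2}$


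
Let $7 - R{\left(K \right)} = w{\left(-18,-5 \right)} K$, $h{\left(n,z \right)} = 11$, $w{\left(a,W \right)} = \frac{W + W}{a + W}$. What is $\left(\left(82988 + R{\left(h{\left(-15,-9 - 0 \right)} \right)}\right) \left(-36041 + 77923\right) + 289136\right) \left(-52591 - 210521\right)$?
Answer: $- \frac{21035795106357936}{23} \approx -9.146 \cdot 10^{14}$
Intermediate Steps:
$w{\left(a,W \right)} = \frac{2 W}{W + a}$
$R{\left(K \right)} = 7 - \frac{10 K}{23}$ ($R{\left(K \right)} = 7 - 2 \left(-5\right) \frac{1}{-5 - 18} K = 7 - 2 \left(-5\right) \frac{1}{-23} K = 7 - 2 \left(-5\right) \left(- \frac{1}{23}\right) K = 7 - \frac{10 K}{23}$)
$\left(\left(82988 + R{\left(h{\left(-15,-9 - 0 \right)} \right)}\right) \left(-36041 + 77923\right) + 289136\right) \left(-52591 - 210521\right) = \left(\left(82988 + \left(7 - \frac{110}{23}\right)\right) \left(-36041 + 77923\right) + 289136\right) \left(-52591 - 210521\right) = \left(\left(82988 + \left(7 - \frac{110}{23}\right)\right) 41882 + 289136\right) \left(-263112\right) = \left(\left(82988 + \frac{51}{23}\right) 41882 + 289136\right) \left(-263112\right) = \left(\frac{1908775}{23} \cdot 41882 + 289136\right) \left(-263112\right) = \left(\frac{79943314550}{23} + 289136\right) \left(-263112\right) = \frac{79949964678}{23} \left(-263112\right) = - \frac{21035795106357936}{23}$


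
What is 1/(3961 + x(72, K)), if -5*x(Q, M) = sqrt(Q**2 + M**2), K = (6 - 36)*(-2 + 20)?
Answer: 99025/391941241 + 180*sqrt(229)/391941241 ≈ 0.00025960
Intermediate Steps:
K = -540 (K = -30*18 = -540)
x(Q, M) = -sqrt(M**2 + Q**2)/5 (x(Q, M) = -sqrt(Q**2 + M**2)/5 = -sqrt(M**2 + Q**2)/5)
1/(3961 + x(72, K)) = 1/(3961 - sqrt((-540)**2 + 72**2)/5) = 1/(3961 - sqrt(291600 + 5184)/5) = 1/(3961 - 36*sqrt(229)/5)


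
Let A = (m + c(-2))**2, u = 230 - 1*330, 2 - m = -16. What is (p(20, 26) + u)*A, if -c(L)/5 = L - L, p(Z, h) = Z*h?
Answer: 136080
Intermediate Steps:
m = 18 (m = 2 - 1*(-16) = 2 + 16 = 18)
u = -100 (u = 230 - 330 = -100)
c(L) = 0 (c(L) = -5*(L - L) = -5*0 = 0)
A = 324 (A = (18 + 0)**2 = 18**2 = 324)
(p(20, 26) + u)*A = (20*26 - 100)*324 = (520 - 100)*324 = 420*324 = 136080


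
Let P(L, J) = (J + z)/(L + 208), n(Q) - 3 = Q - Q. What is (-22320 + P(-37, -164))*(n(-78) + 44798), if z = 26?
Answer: -56999685086/57 ≈ -9.9999e+8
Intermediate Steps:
n(Q) = 3 (n(Q) = 3 + (Q - Q) = 3 + 0 = 3)
P(L, J) = (26 + J)/(208 + L) (P(L, J) = (J + 26)/(L + 208) = (26 + J)/(208 + L))
(-22320 + P(-37, -164))*(n(-78) + 44798) = (-22320 + (26 - 164)/(208 - 37))*(3 + 44798) = (-22320 - 138/171)*44801 = (-22320 + (1/171)*(-138))*44801 = (-22320 - 46/57)*44801 = -1272286/57*44801 = -56999685086/57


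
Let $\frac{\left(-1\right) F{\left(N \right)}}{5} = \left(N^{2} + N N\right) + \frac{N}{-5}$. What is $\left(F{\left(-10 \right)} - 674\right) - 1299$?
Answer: $-2983$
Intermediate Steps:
$F{\left(N \right)} = N - 10 N^{2}$ ($F{\left(N \right)} = - 5 \left(\left(N^{2} + N N\right) + \frac{N}{-5}\right) = - 5 \left(\left(N^{2} + N^{2}\right) + N \left(- \frac{1}{5}\right)\right) = - 5 \left(2 N^{2} - \frac{N}{5}\right) = N - 10 N^{2}$)
$\left(F{\left(-10 \right)} - 674\right) - 1299 = \left(- 10 \left(1 - -100\right) - 674\right) - 1299 = \left(- 10 \left(1 + 100\right) - 674\right) - 1299 = \left(\left(-10\right) 101 - 674\right) - 1299 = \left(-1010 - 674\right) - 1299 = -1684 - 1299 = -2983$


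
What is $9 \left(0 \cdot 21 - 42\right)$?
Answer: $-378$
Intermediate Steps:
$9 \left(0 \cdot 21 - 42\right) = 9 \left(0 - 42\right) = 9 \left(-42\right) = -378$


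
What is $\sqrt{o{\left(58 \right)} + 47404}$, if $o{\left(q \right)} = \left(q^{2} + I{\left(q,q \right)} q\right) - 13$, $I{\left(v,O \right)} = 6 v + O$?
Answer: $\sqrt{74303} \approx 272.59$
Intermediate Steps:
$I{\left(v,O \right)} = O + 6 v$
$o{\left(q \right)} = -13 + 8 q^{2}$ ($o{\left(q \right)} = \left(q^{2} + \left(q + 6 q\right) q\right) - 13 = \left(q^{2} + 7 q q\right) - 13 = \left(q^{2} + 7 q^{2}\right) - 13 = 8 q^{2} - 13 = -13 + 8 q^{2}$)
$\sqrt{o{\left(58 \right)} + 47404} = \sqrt{\left(-13 + 8 \cdot 58^{2}\right) + 47404} = \sqrt{\left(-13 + 8 \cdot 3364\right) + 47404} = \sqrt{\left(-13 + 26912\right) + 47404} = \sqrt{26899 + 47404} = \sqrt{74303}$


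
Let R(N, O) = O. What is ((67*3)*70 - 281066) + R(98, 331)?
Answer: -266665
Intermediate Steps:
((67*3)*70 - 281066) + R(98, 331) = ((67*3)*70 - 281066) + 331 = (201*70 - 281066) + 331 = (14070 - 281066) + 331 = -266996 + 331 = -266665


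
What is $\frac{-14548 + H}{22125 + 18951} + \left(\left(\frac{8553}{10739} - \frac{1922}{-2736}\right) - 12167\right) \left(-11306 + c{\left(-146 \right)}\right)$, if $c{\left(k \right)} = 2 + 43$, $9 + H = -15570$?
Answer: $\frac{2296373580145594687}{16762376232} \approx 1.37 \cdot 10^{8}$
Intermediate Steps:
$H = -15579$ ($H = -9 - 15570 = -15579$)
$c{\left(k \right)} = 45$
$\frac{-14548 + H}{22125 + 18951} + \left(\left(\frac{8553}{10739} - \frac{1922}{-2736}\right) - 12167\right) \left(-11306 + c{\left(-146 \right)}\right) = \frac{-14548 - 15579}{22125 + 18951} + \left(\left(\frac{8553}{10739} - \frac{1922}{-2736}\right) - 12167\right) \left(-11306 + 45\right) = - \frac{30127}{41076} + \left(\left(8553 \cdot \frac{1}{10739} - - \frac{961}{1368}\right) - 12167\right) \left(-11261\right) = \left(-30127\right) \frac{1}{41076} + \left(\left(\frac{8553}{10739} + \frac{961}{1368}\right) - 12167\right) \left(-11261\right) = - \frac{30127}{41076} + \left(\frac{22020683}{14690952} - 12167\right) \left(-11261\right) = - \frac{30127}{41076} - - \frac{2012597364101561}{14690952} = - \frac{30127}{41076} + \frac{2012597364101561}{14690952} = \frac{2296373580145594687}{16762376232}$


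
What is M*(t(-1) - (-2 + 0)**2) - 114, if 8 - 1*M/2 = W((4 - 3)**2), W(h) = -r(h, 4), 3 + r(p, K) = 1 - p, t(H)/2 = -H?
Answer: -134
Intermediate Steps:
t(H) = -2*H (t(H) = 2*(-H) = -2*H)
r(p, K) = -2 - p (r(p, K) = -3 + (1 - p) = -2 - p)
W(h) = 2 + h (W(h) = -(-2 - h) = 2 + h)
M = 10 (M = 16 - 2*(2 + (4 - 3)**2) = 16 - 2*(2 + 1**2) = 16 - 2*(2 + 1) = 16 - 2*3 = 16 - 6 = 10)
M*(t(-1) - (-2 + 0)**2) - 114 = 10*(-2*(-1) - (-2 + 0)**2) - 114 = 10*(2 - 1*(-2)**2) - 114 = 10*(2 - 1*4) - 114 = 10*(2 - 4) - 114 = 10*(-2) - 114 = -20 - 114 = -134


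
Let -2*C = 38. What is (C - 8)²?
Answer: 729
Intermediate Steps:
C = -19 (C = -½*38 = -19)
(C - 8)² = (-19 - 8)² = (-27)² = 729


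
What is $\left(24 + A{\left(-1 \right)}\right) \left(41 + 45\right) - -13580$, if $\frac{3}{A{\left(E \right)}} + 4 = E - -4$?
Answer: $15386$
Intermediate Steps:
$A{\left(E \right)} = \frac{3}{E}$ ($A{\left(E \right)} = \frac{3}{-4 + \left(E - -4\right)} = \frac{3}{-4 + \left(E + 4\right)} = \frac{3}{-4 + \left(4 + E\right)} = \frac{3}{E}$)
$\left(24 + A{\left(-1 \right)}\right) \left(41 + 45\right) - -13580 = \left(24 + \frac{3}{-1}\right) \left(41 + 45\right) - -13580 = \left(24 + 3 \left(-1\right)\right) 86 + 13580 = \left(24 - 3\right) 86 + 13580 = 21 \cdot 86 + 13580 = 1806 + 13580 = 15386$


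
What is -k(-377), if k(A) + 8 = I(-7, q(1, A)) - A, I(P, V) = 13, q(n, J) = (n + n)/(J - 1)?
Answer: -382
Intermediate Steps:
q(n, J) = 2*n/(-1 + J) (q(n, J) = (2*n)/(-1 + J) = 2*n/(-1 + J))
k(A) = 5 - A (k(A) = -8 + (13 - A) = 5 - A)
-k(-377) = -(5 - 1*(-377)) = -(5 + 377) = -1*382 = -382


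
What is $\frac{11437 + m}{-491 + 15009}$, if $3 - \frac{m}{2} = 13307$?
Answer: $- \frac{15171}{14518} \approx -1.045$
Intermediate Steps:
$m = -26608$ ($m = 6 - 26614 = -26608$)
$\frac{11437 + m}{-491 + 15009} = \frac{11437 - 26608}{-491 + 15009} = - \frac{15171}{14518}$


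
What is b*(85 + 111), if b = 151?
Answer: 29596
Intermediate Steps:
b*(85 + 111) = 151*(85 + 111) = 151*196 = 29596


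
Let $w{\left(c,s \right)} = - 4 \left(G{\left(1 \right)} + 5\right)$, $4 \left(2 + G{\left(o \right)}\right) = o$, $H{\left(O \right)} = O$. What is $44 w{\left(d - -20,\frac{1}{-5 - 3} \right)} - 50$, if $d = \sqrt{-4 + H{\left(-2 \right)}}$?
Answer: $-622$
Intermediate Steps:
$d = i \sqrt{6}$ ($d = \sqrt{-4 - 2} = \sqrt{-6} = i \sqrt{6} \approx 2.4495 i$)
$G{\left(o \right)} = -2 + \frac{o}{4}$
$w{\left(c,s \right)} = -13$ ($w{\left(c,s \right)} = - 4 \left(\left(-2 + \frac{1}{4} \cdot 1\right) + 5\right) = - 4 \left(\left(-2 + \frac{1}{4}\right) + 5\right) = - 4 \left(- \frac{7}{4} + 5\right) = \left(-4\right) \frac{13}{4} = -13$)
$44 w{\left(d - -20,\frac{1}{-5 - 3} \right)} - 50 = 44 \left(-13\right) - 50 = -572 - 50 = -622$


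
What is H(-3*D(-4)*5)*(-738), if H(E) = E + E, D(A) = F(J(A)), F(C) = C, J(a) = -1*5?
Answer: -110700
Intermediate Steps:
J(a) = -5
D(A) = -5
H(E) = 2*E
H(-3*D(-4)*5)*(-738) = (2*(-3*(-5)*5))*(-738) = (2*(15*5))*(-738) = (2*75)*(-738) = 150*(-738) = -110700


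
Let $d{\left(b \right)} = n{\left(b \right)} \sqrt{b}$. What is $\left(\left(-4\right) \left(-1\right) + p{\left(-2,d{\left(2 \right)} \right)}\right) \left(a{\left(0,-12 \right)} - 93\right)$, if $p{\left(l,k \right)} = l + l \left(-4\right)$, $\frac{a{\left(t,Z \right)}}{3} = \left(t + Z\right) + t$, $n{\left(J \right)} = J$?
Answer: $-1290$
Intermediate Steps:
$d{\left(b \right)} = b^{\frac{3}{2}}$ ($d{\left(b \right)} = b \sqrt{b} = b^{\frac{3}{2}}$)
$a{\left(t,Z \right)} = 3 Z + 6 t$ ($a{\left(t,Z \right)} = 3 \left(\left(t + Z\right) + t\right) = 3 \left(\left(Z + t\right) + t\right) = 3 \left(Z + 2 t\right) = 3 Z + 6 t$)
$p{\left(l,k \right)} = - 3 l$ ($p{\left(l,k \right)} = l - 4 l = - 3 l$)
$\left(\left(-4\right) \left(-1\right) + p{\left(-2,d{\left(2 \right)} \right)}\right) \left(a{\left(0,-12 \right)} - 93\right) = \left(\left(-4\right) \left(-1\right) - -6\right) \left(\left(3 \left(-12\right) + 6 \cdot 0\right) - 93\right) = \left(4 + 6\right) \left(\left(-36 + 0\right) - 93\right) = 10 \left(-36 - 93\right) = 10 \left(-129\right) = -1290$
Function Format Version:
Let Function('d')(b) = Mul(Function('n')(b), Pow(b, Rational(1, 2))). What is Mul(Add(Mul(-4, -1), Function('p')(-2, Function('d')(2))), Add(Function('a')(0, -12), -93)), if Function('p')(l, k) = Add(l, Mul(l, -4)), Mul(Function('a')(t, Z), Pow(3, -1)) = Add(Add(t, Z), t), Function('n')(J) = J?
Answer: -1290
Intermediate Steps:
Function('d')(b) = Pow(b, Rational(3, 2)) (Function('d')(b) = Mul(b, Pow(b, Rational(1, 2))) = Pow(b, Rational(3, 2)))
Function('a')(t, Z) = Add(Mul(3, Z), Mul(6, t)) (Function('a')(t, Z) = Mul(3, Add(Add(t, Z), t)) = Mul(3, Add(Add(Z, t), t)) = Mul(3, Add(Z, Mul(2, t))) = Add(Mul(3, Z), Mul(6, t)))
Function('p')(l, k) = Mul(-3, l) (Function('p')(l, k) = Add(l, Mul(-4, l)) = Mul(-3, l))
Mul(Add(Mul(-4, -1), Function('p')(-2, Function('d')(2))), Add(Function('a')(0, -12), -93)) = Mul(Add(Mul(-4, -1), Mul(-3, -2)), Add(Add(Mul(3, -12), Mul(6, 0)), -93)) = Mul(Add(4, 6), Add(Add(-36, 0), -93)) = Mul(10, Add(-36, -93)) = Mul(10, -129) = -1290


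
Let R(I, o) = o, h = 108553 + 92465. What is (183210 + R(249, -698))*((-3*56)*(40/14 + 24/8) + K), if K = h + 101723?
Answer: 55074273584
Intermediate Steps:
h = 201018
K = 302741 (K = 201018 + 101723 = 302741)
(183210 + R(249, -698))*((-3*56)*(40/14 + 24/8) + K) = (183210 - 698)*((-3*56)*(40/14 + 24/8) + 302741) = 182512*(-168*(40*(1/14) + 24*(⅛)) + 302741) = 182512*(-168*(20/7 + 3) + 302741) = 182512*(-168*41/7 + 302741) = 182512*(-984 + 302741) = 182512*301757 = 55074273584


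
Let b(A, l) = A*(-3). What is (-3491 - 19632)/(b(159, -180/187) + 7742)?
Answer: -23123/7265 ≈ -3.1828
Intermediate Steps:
b(A, l) = -3*A
(-3491 - 19632)/(b(159, -180/187) + 7742) = (-3491 - 19632)/(-3*159 + 7742) = -23123/(-477 + 7742) = -23123/7265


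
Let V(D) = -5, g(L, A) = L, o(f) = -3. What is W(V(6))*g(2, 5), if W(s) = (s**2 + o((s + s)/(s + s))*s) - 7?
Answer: 66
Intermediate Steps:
W(s) = -7 + s**2 - 3*s (W(s) = (s**2 - 3*s) - 7 = -7 + s**2 - 3*s)
W(V(6))*g(2, 5) = (-7 + (-5)**2 - 3*(-5))*2 = (-7 + 25 + 15)*2 = 33*2 = 66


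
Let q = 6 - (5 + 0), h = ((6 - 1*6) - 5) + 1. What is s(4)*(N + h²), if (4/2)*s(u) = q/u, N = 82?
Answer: 49/4 ≈ 12.250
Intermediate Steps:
h = -4 (h = ((6 - 6) - 5) + 1 = (0 - 5) + 1 = -5 + 1 = -4)
q = 1 (q = 6 - 1*5 = 6 - 5 = 1)
s(u) = 1/(2*u) (s(u) = (1/u)/2 = 1/(2*u))
s(4)*(N + h²) = ((½)/4)*(82 + (-4)²) = ((½)*(¼))*(82 + 16) = (⅛)*98 = 49/4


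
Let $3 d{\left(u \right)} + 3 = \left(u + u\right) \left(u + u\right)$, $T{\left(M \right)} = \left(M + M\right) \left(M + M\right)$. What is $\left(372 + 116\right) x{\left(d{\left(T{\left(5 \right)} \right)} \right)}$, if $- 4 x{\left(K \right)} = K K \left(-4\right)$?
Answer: $\frac{780682884392}{9} \approx 8.6743 \cdot 10^{10}$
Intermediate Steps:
$T{\left(M \right)} = 4 M^{2}$ ($T{\left(M \right)} = 2 M 2 M = 4 M^{2}$)
$d{\left(u \right)} = -1 + \frac{4 u^{2}}{3}$ ($d{\left(u \right)} = -1 + \frac{\left(u + u\right) \left(u + u\right)}{3} = -1 + \frac{2 u 2 u}{3} = -1 + \frac{4 u^{2}}{3}$)
$x{\left(K \right)} = K^{2}$ ($x{\left(K \right)} = - \frac{K K \left(-4\right)}{4} = - \frac{K^{2} \left(-4\right)}{4} = - \frac{\left(-4\right) K^{2}}{4} = K^{2}$)
$\left(372 + 116\right) x{\left(d{\left(T{\left(5 \right)} \right)} \right)} = \left(372 + 116\right) \left(-1 + \frac{4 \left(4 \cdot 5^{2}\right)^{2}}{3}\right)^{2} = 488 \left(-1 + \frac{4 \left(4 \cdot 25\right)^{2}}{3}\right)^{2} = 488 \left(-1 + \frac{4 \cdot 100^{2}}{3}\right)^{2} = 488 \left(-1 + \frac{4}{3} \cdot 10000\right)^{2} = 488 \left(-1 + \frac{40000}{3}\right)^{2} = 488 \left(\frac{39997}{3}\right)^{2} = 488 \cdot \frac{1599760009}{9} = \frac{780682884392}{9}$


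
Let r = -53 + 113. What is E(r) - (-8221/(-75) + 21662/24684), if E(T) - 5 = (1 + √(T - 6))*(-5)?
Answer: -34091969/308550 - 15*√6 ≈ -147.23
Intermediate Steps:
r = 60
E(T) = -5*√(-6 + T) (E(T) = 5 + (1 + √(T - 6))*(-5) = 5 + (1 + √(-6 + T))*(-5) = 5 + (-5 - 5*√(-6 + T)) = -5*√(-6 + T))
E(r) - (-8221/(-75) + 21662/24684) = -5*√(-6 + 60) - (-8221/(-75) + 21662/24684) = -15*√6 - (-8221*(-1/75) + 21662*(1/24684)) = -15*√6 - (8221/75 + 10831/12342) = -15*√6 - 1*34091969/308550 = -15*√6 - 34091969/308550 = -34091969/308550 - 15*√6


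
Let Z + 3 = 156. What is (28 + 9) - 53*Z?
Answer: -8072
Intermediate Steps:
Z = 153 (Z = -3 + 156 = 153)
(28 + 9) - 53*Z = (28 + 9) - 53*153 = 37 - 8109 = -8072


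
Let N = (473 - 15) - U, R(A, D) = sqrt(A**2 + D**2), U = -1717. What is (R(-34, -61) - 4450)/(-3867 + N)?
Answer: 2225/846 - sqrt(4877)/1692 ≈ 2.5887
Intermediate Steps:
N = 2175 (N = (473 - 15) - 1*(-1717) = 458 + 1717 = 2175)
(R(-34, -61) - 4450)/(-3867 + N) = (sqrt((-34)**2 + (-61)**2) - 4450)/(-3867 + 2175) = (sqrt(1156 + 3721) - 4450)/(-1692) = (sqrt(4877) - 4450)*(-1/1692) = (-4450 + sqrt(4877))*(-1/1692) = 2225/846 - sqrt(4877)/1692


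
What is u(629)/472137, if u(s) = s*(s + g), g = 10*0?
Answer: 395641/472137 ≈ 0.83798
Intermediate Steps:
g = 0
u(s) = s² (u(s) = s*(s + 0) = s*s = s²)
u(629)/472137 = 629²/472137 = 395641*(1/472137) = 395641/472137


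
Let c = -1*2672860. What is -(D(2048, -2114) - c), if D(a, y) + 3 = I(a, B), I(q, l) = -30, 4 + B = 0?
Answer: -2672827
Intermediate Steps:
B = -4 (B = -4 + 0 = -4)
D(a, y) = -33 (D(a, y) = -3 - 30 = -33)
c = -2672860
-(D(2048, -2114) - c) = -(-33 - 1*(-2672860)) = -(-33 + 2672860) = -1*2672827 = -2672827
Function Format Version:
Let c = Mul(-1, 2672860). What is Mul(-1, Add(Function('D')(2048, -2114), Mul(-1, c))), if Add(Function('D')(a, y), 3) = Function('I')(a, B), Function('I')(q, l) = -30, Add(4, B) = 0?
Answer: -2672827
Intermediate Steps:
B = -4 (B = Add(-4, 0) = -4)
Function('D')(a, y) = -33 (Function('D')(a, y) = Add(-3, -30) = -33)
c = -2672860
Mul(-1, Add(Function('D')(2048, -2114), Mul(-1, c))) = Mul(-1, Add(-33, Mul(-1, -2672860))) = Mul(-1, Add(-33, 2672860)) = Mul(-1, 2672827) = -2672827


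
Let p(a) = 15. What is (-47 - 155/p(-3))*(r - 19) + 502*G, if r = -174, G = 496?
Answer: 780172/3 ≈ 2.6006e+5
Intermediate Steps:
(-47 - 155/p(-3))*(r - 19) + 502*G = (-47 - 155/15)*(-174 - 19) + 502*496 = (-47 - 155*1/15)*(-193) + 248992 = (-47 - 31/3)*(-193) + 248992 = -172/3*(-193) + 248992 = 33196/3 + 248992 = 780172/3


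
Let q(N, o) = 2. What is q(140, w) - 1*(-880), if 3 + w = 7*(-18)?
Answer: 882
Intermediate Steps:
w = -129 (w = -3 + 7*(-18) = -3 - 126 = -129)
q(140, w) - 1*(-880) = 2 - 1*(-880) = 2 + 880 = 882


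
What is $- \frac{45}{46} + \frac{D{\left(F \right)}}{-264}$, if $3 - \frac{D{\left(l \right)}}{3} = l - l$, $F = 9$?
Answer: $- \frac{2049}{2024} \approx -1.0124$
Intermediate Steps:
$D{\left(l \right)} = 9$ ($D{\left(l \right)} = 9 - 3 \left(l - l\right) = 9 - 0 = 9 + 0 = 9$)
$- \frac{45}{46} + \frac{D{\left(F \right)}}{-264} = - \frac{45}{46} + \frac{9}{-264} = \left(-45\right) \frac{1}{46} + 9 \left(- \frac{1}{264}\right) = - \frac{45}{46} - \frac{3}{88} = - \frac{2049}{2024}$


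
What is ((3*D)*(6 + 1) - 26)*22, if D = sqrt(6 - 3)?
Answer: -572 + 462*sqrt(3) ≈ 228.21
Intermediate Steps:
D = sqrt(3) ≈ 1.7320
((3*D)*(6 + 1) - 26)*22 = ((3*sqrt(3))*(6 + 1) - 26)*22 = ((3*sqrt(3))*7 - 26)*22 = (21*sqrt(3) - 26)*22 = (-26 + 21*sqrt(3))*22 = -572 + 462*sqrt(3)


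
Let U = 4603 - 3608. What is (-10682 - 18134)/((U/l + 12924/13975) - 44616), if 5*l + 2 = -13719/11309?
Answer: 14633040713200/23442227671937 ≈ 0.62422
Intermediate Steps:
U = 995
l = -36337/56545 (l = -2/5 + (-13719/11309)/5 = -2/5 + (-13719*1/11309)/5 = -2/5 + (1/5)*(-13719/11309) = -2/5 - 13719/56545 = -36337/56545 ≈ -0.64262)
(-10682 - 18134)/((U/l + 12924/13975) - 44616) = (-10682 - 18134)/((995/(-36337/56545) + 12924/13975) - 44616) = -28816/((995*(-56545/36337) + 12924*(1/13975)) - 44616) = -28816/((-56262275/36337 + 12924/13975) - 44616) = -28816/(-785795673737/507809575 - 44616) = -28816/(-23442227671937/507809575) = -28816*(-507809575/23442227671937) = 14633040713200/23442227671937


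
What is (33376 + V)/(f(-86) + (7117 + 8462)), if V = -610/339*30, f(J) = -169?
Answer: 1882694/870665 ≈ 2.1624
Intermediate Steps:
V = -6100/113 (V = -610*1/339*30 = -610/339*30 = -6100/113 ≈ -53.982)
(33376 + V)/(f(-86) + (7117 + 8462)) = (33376 - 6100/113)/(-169 + (7117 + 8462)) = 3765388/(113*(-169 + 15579)) = (3765388/113)/15410 = (3765388/113)*(1/15410) = 1882694/870665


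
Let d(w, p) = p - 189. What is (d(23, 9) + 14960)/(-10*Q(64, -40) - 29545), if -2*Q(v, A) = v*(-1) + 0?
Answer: -2956/5973 ≈ -0.49489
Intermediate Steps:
d(w, p) = -189 + p
Q(v, A) = v/2 (Q(v, A) = -(v*(-1) + 0)/2 = -(-v + 0)/2 = -(-1)*v/2 = v/2)
(d(23, 9) + 14960)/(-10*Q(64, -40) - 29545) = ((-189 + 9) + 14960)/(-5*64 - 29545) = (-180 + 14960)/(-10*32 - 29545) = 14780/(-320 - 29545) = 14780/(-29865) = 14780*(-1/29865) = -2956/5973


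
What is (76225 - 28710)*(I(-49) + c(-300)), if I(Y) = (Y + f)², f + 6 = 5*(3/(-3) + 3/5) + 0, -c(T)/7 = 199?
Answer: 88187840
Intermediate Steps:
c(T) = -1393 (c(T) = -7*199 = -1393)
f = -8 (f = -6 + (5*(3/(-3) + 3/5) + 0) = -6 + (5*(3*(-⅓) + 3*(⅕)) + 0) = -6 + (5*(-1 + ⅗) + 0) = -6 + (5*(-⅖) + 0) = -6 + (-2 + 0) = -6 - 2 = -8)
I(Y) = (-8 + Y)² (I(Y) = (Y - 8)² = (-8 + Y)²)
(76225 - 28710)*(I(-49) + c(-300)) = (76225 - 28710)*((-8 - 49)² - 1393) = 47515*((-57)² - 1393) = 47515*(3249 - 1393) = 47515*1856 = 88187840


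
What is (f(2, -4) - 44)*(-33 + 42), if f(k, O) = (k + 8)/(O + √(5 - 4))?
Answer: -426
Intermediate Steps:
f(k, O) = (8 + k)/(1 + O) (f(k, O) = (8 + k)/(O + √1) = (8 + k)/(O + 1) = (8 + k)/(1 + O))
(f(2, -4) - 44)*(-33 + 42) = ((8 + 2)/(1 - 4) - 44)*(-33 + 42) = (10/(-3) - 44)*9 = (-⅓*10 - 44)*9 = (-10/3 - 44)*9 = -142/3*9 = -426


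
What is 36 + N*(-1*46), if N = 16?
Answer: -700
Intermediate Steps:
36 + N*(-1*46) = 36 + 16*(-1*46) = 36 + 16*(-46) = 36 - 736 = -700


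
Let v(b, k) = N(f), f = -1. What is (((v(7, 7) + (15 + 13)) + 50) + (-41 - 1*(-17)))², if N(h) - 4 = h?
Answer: 3249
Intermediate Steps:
N(h) = 4 + h
v(b, k) = 3 (v(b, k) = 4 - 1 = 3)
(((v(7, 7) + (15 + 13)) + 50) + (-41 - 1*(-17)))² = (((3 + (15 + 13)) + 50) + (-41 - 1*(-17)))² = (((3 + 28) + 50) + (-41 + 17))² = ((31 + 50) - 24)² = (81 - 24)² = 57² = 3249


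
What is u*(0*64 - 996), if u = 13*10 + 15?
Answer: -144420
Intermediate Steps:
u = 145 (u = 130 + 15 = 145)
u*(0*64 - 996) = 145*(0*64 - 996) = 145*(0 - 996) = 145*(-996) = -144420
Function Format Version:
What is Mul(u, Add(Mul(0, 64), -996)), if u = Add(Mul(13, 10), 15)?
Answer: -144420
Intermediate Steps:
u = 145 (u = Add(130, 15) = 145)
Mul(u, Add(Mul(0, 64), -996)) = Mul(145, Add(Mul(0, 64), -996)) = Mul(145, Add(0, -996)) = Mul(145, -996) = -144420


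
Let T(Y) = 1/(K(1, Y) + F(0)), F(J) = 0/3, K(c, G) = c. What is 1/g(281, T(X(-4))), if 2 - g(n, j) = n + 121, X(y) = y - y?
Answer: -1/400 ≈ -0.0025000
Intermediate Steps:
X(y) = 0
F(J) = 0 (F(J) = 0*(⅓) = 0)
T(Y) = 1 (T(Y) = 1/(1 + 0) = 1/1 = 1)
g(n, j) = -119 - n (g(n, j) = 2 - (n + 121) = 2 - (121 + n) = 2 + (-121 - n) = -119 - n)
1/g(281, T(X(-4))) = 1/(-119 - 1*281) = 1/(-119 - 281) = 1/(-400) = -1/400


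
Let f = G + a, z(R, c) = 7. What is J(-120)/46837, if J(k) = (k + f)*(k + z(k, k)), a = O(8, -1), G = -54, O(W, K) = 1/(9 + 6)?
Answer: 294817/702555 ≈ 0.41964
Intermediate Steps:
O(W, K) = 1/15
a = 1/15 ≈ 0.066667
f = -809/15 (f = -54 + 1/15 = -809/15 ≈ -53.933)
J(k) = (7 + k)*(-809/15 + k) (J(k) = (k - 809/15)*(k + 7) = (-809/15 + k)*(7 + k) = (7 + k)*(-809/15 + k))
J(-120)/46837 = (-5663/15 + (-120)**2 - 704/15*(-120))/46837 = (-5663/15 + 14400 + 5632)*(1/46837) = (294817/15)*(1/46837) = 294817/702555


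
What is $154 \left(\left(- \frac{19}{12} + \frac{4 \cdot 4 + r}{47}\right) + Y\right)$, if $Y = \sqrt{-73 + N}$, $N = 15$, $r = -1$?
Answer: $- \frac{54901}{282} + 154 i \sqrt{58} \approx -194.68 + 1172.8 i$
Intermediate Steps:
$Y = i \sqrt{58}$ ($Y = \sqrt{-73 + 15} = \sqrt{-58} = i \sqrt{58} \approx 7.6158 i$)
$154 \left(\left(- \frac{19}{12} + \frac{4 \cdot 4 + r}{47}\right) + Y\right) = 154 \left(\left(- \frac{19}{12} + \frac{4 \cdot 4 - 1}{47}\right) + i \sqrt{58}\right) = 154 \left(\left(\left(-19\right) \frac{1}{12} + \left(16 - 1\right) \frac{1}{47}\right) + i \sqrt{58}\right) = 154 \left(\left(- \frac{19}{12} + 15 \cdot \frac{1}{47}\right) + i \sqrt{58}\right) = 154 \left(\left(- \frac{19}{12} + \frac{15}{47}\right) + i \sqrt{58}\right) = 154 \left(- \frac{713}{564} + i \sqrt{58}\right) = - \frac{54901}{282} + 154 i \sqrt{58}$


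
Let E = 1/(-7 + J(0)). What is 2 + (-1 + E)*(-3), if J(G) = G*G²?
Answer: 38/7 ≈ 5.4286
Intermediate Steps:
J(G) = G³
E = -⅐ (E = 1/(-7 + 0³) = 1/(-7 + 0) = 1/(-7) = -⅐ ≈ -0.14286)
2 + (-1 + E)*(-3) = 2 + (-1 - ⅐)*(-3) = 2 - 8/7*(-3) = 2 + 24/7 = 38/7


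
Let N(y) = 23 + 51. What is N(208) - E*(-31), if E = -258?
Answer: -7924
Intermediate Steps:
N(y) = 74
N(208) - E*(-31) = 74 - (-258)*(-31) = 74 - 1*7998 = 74 - 7998 = -7924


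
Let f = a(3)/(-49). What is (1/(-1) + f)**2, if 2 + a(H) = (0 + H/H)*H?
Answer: 2500/2401 ≈ 1.0412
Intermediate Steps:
a(H) = -2 + H (a(H) = -2 + (0 + H/H)*H = -2 + (0 + 1)*H = -2 + 1*H = -2 + H)
f = -1/49 (f = (-2 + 3)/(-49) = 1*(-1/49) = -1/49 ≈ -0.020408)
(1/(-1) + f)**2 = (1/(-1) - 1/49)**2 = (-1 - 1/49)**2 = (-50/49)**2 = 2500/2401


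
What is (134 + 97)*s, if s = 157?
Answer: 36267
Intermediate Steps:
(134 + 97)*s = (134 + 97)*157 = 231*157 = 36267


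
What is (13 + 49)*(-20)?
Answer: -1240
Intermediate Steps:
(13 + 49)*(-20) = 62*(-20) = -1240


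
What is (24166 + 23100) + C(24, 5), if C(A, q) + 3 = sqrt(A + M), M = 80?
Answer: 47263 + 2*sqrt(26) ≈ 47273.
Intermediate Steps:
C(A, q) = -3 + sqrt(80 + A) (C(A, q) = -3 + sqrt(A + 80) = -3 + sqrt(80 + A))
(24166 + 23100) + C(24, 5) = (24166 + 23100) + (-3 + sqrt(80 + 24)) = 47266 + (-3 + sqrt(104)) = 47266 + (-3 + 2*sqrt(26)) = 47263 + 2*sqrt(26)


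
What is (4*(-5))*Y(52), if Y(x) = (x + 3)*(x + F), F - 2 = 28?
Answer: -90200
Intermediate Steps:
F = 30 (F = 2 + 28 = 30)
Y(x) = (3 + x)*(30 + x) (Y(x) = (x + 3)*(x + 30) = (3 + x)*(30 + x))
(4*(-5))*Y(52) = (4*(-5))*(90 + 52² + 33*52) = -20*(90 + 2704 + 1716) = -20*4510 = -90200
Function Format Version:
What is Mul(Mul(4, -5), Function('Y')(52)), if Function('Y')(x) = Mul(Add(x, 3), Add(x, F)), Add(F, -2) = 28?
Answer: -90200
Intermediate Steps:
F = 30 (F = Add(2, 28) = 30)
Function('Y')(x) = Mul(Add(3, x), Add(30, x)) (Function('Y')(x) = Mul(Add(x, 3), Add(x, 30)) = Mul(Add(3, x), Add(30, x)))
Mul(Mul(4, -5), Function('Y')(52)) = Mul(Mul(4, -5), Add(90, Pow(52, 2), Mul(33, 52))) = Mul(-20, Add(90, 2704, 1716)) = Mul(-20, 4510) = -90200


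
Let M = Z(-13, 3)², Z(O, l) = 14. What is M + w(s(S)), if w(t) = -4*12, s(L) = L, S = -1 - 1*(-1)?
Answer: 148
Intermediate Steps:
S = 0 (S = -1 + 1 = 0)
w(t) = -48
M = 196 (M = 14² = 196)
M + w(s(S)) = 196 - 48 = 148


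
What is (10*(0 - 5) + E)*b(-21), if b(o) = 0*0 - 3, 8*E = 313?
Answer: 261/8 ≈ 32.625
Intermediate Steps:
E = 313/8 (E = (⅛)*313 = 313/8 ≈ 39.125)
b(o) = -3 (b(o) = 0 - 3 = -3)
(10*(0 - 5) + E)*b(-21) = (10*(0 - 5) + 313/8)*(-3) = (10*(-5) + 313/8)*(-3) = (-50 + 313/8)*(-3) = -87/8*(-3) = 261/8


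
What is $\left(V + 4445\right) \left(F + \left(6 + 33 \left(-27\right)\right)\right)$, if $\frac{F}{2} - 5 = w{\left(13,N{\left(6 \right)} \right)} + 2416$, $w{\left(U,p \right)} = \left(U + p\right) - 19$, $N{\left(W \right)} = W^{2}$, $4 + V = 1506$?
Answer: $23889099$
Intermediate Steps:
$V = 1502$ ($V = -4 + 1506 = 1502$)
$w{\left(U,p \right)} = -19 + U + p$
$F = 4902$ ($F = 10 + 2 \left(\left(-19 + 13 + 6^{2}\right) + 2416\right) = 10 + 2 \left(\left(-19 + 13 + 36\right) + 2416\right) = 10 + 2 \left(30 + 2416\right) = 10 + 2 \cdot 2446 = 10 + 4892 = 4902$)
$\left(V + 4445\right) \left(F + \left(6 + 33 \left(-27\right)\right)\right) = \left(1502 + 4445\right) \left(4902 + \left(6 + 33 \left(-27\right)\right)\right) = 5947 \left(4902 + \left(6 - 891\right)\right) = 5947 \left(4902 - 885\right) = 5947 \cdot 4017 = 23889099$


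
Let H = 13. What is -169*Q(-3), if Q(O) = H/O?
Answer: 2197/3 ≈ 732.33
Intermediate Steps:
Q(O) = 13/O
-169*Q(-3) = -2197/(-3) = -2197*(-1)/3 = -169*(-13/3) = 2197/3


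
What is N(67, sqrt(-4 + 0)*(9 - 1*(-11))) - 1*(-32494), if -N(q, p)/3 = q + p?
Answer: 32293 - 120*I ≈ 32293.0 - 120.0*I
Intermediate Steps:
N(q, p) = -3*p - 3*q (N(q, p) = -3*(q + p) = -3*(p + q) = -3*p - 3*q)
N(67, sqrt(-4 + 0)*(9 - 1*(-11))) - 1*(-32494) = (-3*sqrt(-4 + 0)*(9 - 1*(-11)) - 3*67) - 1*(-32494) = (-3*sqrt(-4)*(9 + 11) - 201) + 32494 = (-3*2*I*20 - 201) + 32494 = (-120*I - 201) + 32494 = (-201 - 120*I) + 32494 = 32293 - 120*I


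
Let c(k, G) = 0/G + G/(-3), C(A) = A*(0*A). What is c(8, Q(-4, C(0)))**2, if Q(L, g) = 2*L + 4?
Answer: 16/9 ≈ 1.7778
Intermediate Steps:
C(A) = 0 (C(A) = A*0 = 0)
Q(L, g) = 4 + 2*L
c(k, G) = -G/3 (c(k, G) = 0 + G*(-1/3) = 0 - G/3 = -G/3)
c(8, Q(-4, C(0)))**2 = (-(4 + 2*(-4))/3)**2 = (-(4 - 8)/3)**2 = (-1/3*(-4))**2 = (4/3)**2 = 16/9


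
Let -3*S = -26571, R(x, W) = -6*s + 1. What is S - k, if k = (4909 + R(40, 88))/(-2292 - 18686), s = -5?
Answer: 92903543/10489 ≈ 8857.2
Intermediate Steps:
R(x, W) = 31 (R(x, W) = -6*(-5) + 1 = 30 + 1 = 31)
S = 8857 (S = -1/3*(-26571) = 8857)
k = -2470/10489 (k = (4909 + 31)/(-2292 - 18686) = 4940/(-20978) = 4940*(-1/20978) = -2470/10489 ≈ -0.23548)
S - k = 8857 - 1*(-2470/10489) = 8857 + 2470/10489 = 92903543/10489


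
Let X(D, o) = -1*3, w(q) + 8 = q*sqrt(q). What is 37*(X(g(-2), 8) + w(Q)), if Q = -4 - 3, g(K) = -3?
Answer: -407 - 259*I*sqrt(7) ≈ -407.0 - 685.25*I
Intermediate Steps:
Q = -7
w(q) = -8 + q**(3/2) (w(q) = -8 + q*sqrt(q) = -8 + q**(3/2))
X(D, o) = -3
37*(X(g(-2), 8) + w(Q)) = 37*(-3 + (-8 + (-7)**(3/2))) = 37*(-3 + (-8 - 7*I*sqrt(7))) = 37*(-11 - 7*I*sqrt(7)) = -407 - 259*I*sqrt(7)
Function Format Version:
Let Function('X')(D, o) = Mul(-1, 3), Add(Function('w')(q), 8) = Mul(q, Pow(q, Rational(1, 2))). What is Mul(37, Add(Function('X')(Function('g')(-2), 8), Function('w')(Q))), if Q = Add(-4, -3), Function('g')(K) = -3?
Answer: Add(-407, Mul(-259, I, Pow(7, Rational(1, 2)))) ≈ Add(-407.00, Mul(-685.25, I))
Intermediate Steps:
Q = -7
Function('w')(q) = Add(-8, Pow(q, Rational(3, 2))) (Function('w')(q) = Add(-8, Mul(q, Pow(q, Rational(1, 2)))) = Add(-8, Pow(q, Rational(3, 2))))
Function('X')(D, o) = -3
Mul(37, Add(Function('X')(Function('g')(-2), 8), Function('w')(Q))) = Mul(37, Add(-3, Add(-8, Pow(-7, Rational(3, 2))))) = Mul(37, Add(-3, Add(-8, Mul(-7, I, Pow(7, Rational(1, 2)))))) = Mul(37, Add(-11, Mul(-7, I, Pow(7, Rational(1, 2))))) = Add(-407, Mul(-259, I, Pow(7, Rational(1, 2))))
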